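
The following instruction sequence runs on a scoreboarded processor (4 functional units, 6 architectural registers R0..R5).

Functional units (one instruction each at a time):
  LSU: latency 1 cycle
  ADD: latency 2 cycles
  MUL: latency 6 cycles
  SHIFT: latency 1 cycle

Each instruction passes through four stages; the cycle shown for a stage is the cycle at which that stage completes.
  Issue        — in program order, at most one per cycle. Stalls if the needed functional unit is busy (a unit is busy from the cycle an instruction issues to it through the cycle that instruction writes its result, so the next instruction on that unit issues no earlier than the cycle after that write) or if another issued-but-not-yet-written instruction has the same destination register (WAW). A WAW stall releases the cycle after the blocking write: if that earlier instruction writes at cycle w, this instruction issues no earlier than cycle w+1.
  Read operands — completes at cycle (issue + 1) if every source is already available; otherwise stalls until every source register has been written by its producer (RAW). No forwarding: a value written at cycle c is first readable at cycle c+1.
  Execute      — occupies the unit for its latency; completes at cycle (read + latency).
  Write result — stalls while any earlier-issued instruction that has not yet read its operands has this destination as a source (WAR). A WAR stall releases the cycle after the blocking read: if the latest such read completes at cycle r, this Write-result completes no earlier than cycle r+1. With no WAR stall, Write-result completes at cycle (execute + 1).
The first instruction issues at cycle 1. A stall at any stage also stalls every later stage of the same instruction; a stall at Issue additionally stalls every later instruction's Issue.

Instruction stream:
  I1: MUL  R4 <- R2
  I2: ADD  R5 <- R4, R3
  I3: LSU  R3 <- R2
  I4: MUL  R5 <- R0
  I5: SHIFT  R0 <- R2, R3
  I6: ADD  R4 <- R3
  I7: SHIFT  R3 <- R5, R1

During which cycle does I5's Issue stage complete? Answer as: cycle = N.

cycle = 15

cycle 1: I1→MUL
cycle 2: I1 RO, I2→ADD
cycle 3: I3→LSU
cycle 4: I3 RO
cycle 5: I3 EX
cycle 8: I1 EX
cycle 9: I1 WR R4
cycle 10: I2 RO
cycle 11: I3 WR R3
cycle 12: I2 EX
cycle 13: I2 WR R5
cycle 14: I4→MUL
cycle 15: I4 RO, I5→SHIFT
cycle 16: I5 RO, I6→ADD
cycle 17: I5 EX, I6 RO
cycle 18: I5 WR R0
cycle 19: I6 EX, I7→SHIFT
cycle 20: I6 WR R4
cycle 21: I4 EX
cycle 22: I4 WR R5
cycle 23: I7 RO
cycle 24: I7 EX
cycle 25: I7 WR R3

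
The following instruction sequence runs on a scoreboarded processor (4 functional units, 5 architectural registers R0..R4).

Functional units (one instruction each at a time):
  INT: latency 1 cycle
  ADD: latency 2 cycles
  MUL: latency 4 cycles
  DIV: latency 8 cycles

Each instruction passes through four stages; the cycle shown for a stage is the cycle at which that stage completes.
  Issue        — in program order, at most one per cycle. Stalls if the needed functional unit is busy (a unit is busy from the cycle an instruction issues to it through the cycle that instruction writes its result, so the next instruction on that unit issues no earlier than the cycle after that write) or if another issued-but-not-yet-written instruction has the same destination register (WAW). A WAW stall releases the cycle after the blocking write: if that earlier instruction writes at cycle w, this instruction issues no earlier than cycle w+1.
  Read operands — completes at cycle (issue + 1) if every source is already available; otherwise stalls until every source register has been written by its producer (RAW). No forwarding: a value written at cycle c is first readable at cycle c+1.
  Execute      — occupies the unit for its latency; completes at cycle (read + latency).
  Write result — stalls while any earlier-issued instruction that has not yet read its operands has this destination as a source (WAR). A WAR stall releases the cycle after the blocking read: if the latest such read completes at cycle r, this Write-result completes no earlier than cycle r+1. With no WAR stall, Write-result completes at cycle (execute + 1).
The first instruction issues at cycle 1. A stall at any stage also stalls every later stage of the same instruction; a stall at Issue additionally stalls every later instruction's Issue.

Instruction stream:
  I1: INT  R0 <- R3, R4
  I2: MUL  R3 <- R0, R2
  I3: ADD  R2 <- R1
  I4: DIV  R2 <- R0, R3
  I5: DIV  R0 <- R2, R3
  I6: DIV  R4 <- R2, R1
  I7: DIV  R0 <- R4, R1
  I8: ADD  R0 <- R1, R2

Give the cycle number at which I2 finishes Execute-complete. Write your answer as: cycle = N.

cycle = 9

[1] I1 dispatched to INT
[2] I1 operands ready · I2 dispatched to MUL
[3] I1 complete · I3 dispatched to ADD
[4] R0←I1 · I3 operands ready
[5] I2 operands ready
[6] I3 complete
[7] R2←I3
[8] I4 dispatched to DIV
[9] I2 complete
[10] R3←I2
[11] I4 operands ready
[19] I4 complete
[20] R2←I4
[21] I5 dispatched to DIV
[22] I5 operands ready
[30] I5 complete
[31] R0←I5
[32] I6 dispatched to DIV
[33] I6 operands ready
[41] I6 complete
[42] R4←I6
[43] I7 dispatched to DIV
[44] I7 operands ready
[52] I7 complete
[53] R0←I7
[54] I8 dispatched to ADD
[55] I8 operands ready
[57] I8 complete
[58] R0←I8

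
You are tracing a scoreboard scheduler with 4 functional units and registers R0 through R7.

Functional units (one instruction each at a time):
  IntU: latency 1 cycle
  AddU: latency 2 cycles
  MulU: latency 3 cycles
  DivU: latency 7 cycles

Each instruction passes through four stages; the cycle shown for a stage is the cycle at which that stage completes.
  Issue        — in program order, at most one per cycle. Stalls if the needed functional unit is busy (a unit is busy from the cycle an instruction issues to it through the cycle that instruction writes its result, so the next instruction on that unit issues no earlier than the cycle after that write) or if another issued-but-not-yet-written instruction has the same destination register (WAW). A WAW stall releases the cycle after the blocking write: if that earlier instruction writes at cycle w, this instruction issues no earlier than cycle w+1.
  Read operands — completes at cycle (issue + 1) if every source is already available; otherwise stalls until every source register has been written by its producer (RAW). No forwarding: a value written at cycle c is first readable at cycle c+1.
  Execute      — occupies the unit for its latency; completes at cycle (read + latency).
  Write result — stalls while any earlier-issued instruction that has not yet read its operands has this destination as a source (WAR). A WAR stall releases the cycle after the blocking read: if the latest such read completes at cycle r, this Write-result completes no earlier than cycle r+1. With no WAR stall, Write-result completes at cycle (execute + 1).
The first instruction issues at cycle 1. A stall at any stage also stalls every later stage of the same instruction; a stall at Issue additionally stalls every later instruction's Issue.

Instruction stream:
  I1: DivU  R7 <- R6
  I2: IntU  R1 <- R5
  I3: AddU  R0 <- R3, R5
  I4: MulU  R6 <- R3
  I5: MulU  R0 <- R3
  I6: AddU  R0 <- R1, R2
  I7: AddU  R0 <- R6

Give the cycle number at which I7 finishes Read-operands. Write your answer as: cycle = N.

cycle = 22

I1 -> (1, 2, 9, 10)
I2 -> (2, 3, 4, 5)
I3 -> (3, 4, 6, 7)
I4 -> (4, 5, 8, 9)
I5 -> (10, 11, 14, 15)  // struct: MulU busy until I4 writes@9
I6 -> (16, 17, 19, 20)  // WAW R0: wait I5 write@15
I7 -> (21, 22, 24, 25)  // struct: AddU busy until I6 writes@20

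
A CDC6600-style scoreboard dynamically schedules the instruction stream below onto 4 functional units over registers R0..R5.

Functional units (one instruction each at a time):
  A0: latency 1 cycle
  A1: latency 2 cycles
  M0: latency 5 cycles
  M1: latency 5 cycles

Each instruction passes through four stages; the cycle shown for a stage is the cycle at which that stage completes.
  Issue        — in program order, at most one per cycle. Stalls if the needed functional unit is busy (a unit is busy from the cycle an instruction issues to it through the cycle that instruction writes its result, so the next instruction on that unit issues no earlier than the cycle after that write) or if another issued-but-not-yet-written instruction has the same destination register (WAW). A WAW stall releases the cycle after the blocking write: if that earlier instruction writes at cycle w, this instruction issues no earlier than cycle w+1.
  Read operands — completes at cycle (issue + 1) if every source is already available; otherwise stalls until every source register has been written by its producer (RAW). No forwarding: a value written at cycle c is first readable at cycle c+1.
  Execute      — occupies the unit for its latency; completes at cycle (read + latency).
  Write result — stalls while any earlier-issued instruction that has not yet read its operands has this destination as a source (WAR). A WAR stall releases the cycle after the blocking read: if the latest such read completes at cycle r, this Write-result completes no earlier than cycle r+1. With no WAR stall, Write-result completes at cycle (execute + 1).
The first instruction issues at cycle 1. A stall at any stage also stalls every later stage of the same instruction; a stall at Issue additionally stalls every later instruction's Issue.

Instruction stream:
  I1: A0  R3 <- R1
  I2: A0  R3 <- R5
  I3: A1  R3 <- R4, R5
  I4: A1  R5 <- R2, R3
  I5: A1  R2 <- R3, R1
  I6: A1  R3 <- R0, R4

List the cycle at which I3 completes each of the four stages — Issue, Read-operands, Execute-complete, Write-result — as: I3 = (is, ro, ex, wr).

1) issue 1, read 2, done 3, write 4
2) issue 5, read 6, done 7, write 8  <struct: A0 busy until I1 writes@4>
3) issue 9, read 10, done 12, write 13  <WAW R3: wait I2 write@8>
4) issue 14, read 15, done 17, write 18  <struct: A1 busy until I3 writes@13>
5) issue 19, read 20, done 22, write 23  <struct: A1 busy until I4 writes@18>
6) issue 24, read 25, done 27, write 28  <struct: A1 busy until I5 writes@23>

I3 = (9, 10, 12, 13)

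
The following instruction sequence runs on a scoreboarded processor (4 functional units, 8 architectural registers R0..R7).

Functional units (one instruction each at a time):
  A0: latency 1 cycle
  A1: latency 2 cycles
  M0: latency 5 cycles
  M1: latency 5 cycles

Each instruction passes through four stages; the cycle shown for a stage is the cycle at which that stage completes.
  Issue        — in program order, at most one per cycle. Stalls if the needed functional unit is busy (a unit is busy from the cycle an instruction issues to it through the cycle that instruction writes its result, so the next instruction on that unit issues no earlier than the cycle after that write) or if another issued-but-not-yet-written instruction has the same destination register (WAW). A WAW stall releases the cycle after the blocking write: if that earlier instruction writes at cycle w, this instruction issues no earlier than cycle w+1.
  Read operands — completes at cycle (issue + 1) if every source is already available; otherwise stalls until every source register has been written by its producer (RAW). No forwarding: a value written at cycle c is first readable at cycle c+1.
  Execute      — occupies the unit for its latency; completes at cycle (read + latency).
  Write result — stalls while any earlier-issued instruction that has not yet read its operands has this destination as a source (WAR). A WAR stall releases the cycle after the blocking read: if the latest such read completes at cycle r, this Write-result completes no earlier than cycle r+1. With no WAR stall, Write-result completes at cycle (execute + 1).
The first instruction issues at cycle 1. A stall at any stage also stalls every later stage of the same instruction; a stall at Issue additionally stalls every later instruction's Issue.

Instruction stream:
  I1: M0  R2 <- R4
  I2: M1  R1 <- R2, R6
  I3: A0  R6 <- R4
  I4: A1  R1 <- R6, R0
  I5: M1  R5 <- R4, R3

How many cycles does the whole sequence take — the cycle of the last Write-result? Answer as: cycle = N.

c1: issue I1 (M0)
c2: I1 read-ops, issue I2 (M1)
c3: issue I3 (A0)
c4: I3 read-ops
c5: I3 finished on A0
c7: I1 finished on M0
c8: I1→R2
c9: I2 read-ops
c10: I3→R6
c14: I2 finished on M1
c15: I2→R1
c16: issue I4 (A1)
c17: I4 read-ops, issue I5 (M1)
c18: I5 read-ops
c19: I4 finished on A1
c20: I4→R1
c23: I5 finished on M1
c24: I5→R5

cycle = 24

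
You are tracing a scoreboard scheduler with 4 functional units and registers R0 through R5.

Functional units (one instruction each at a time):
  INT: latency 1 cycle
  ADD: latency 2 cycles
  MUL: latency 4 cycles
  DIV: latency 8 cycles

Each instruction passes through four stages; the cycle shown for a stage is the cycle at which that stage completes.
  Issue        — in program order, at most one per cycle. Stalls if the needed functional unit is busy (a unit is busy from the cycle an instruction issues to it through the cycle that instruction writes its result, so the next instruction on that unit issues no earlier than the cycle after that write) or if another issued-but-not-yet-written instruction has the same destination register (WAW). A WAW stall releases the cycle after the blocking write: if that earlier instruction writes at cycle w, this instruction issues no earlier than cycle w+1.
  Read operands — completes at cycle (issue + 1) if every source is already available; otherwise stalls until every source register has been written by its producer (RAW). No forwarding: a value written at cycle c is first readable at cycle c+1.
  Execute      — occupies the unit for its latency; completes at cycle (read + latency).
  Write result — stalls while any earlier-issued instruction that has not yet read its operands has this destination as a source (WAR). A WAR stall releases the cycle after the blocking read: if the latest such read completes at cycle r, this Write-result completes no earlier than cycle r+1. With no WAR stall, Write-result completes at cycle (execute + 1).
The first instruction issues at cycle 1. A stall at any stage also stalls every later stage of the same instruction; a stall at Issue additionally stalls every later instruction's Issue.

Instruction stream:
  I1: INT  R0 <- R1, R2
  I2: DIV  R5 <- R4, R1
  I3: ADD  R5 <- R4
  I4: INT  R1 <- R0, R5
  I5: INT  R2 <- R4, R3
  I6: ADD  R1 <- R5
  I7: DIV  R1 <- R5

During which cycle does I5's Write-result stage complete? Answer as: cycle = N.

I1: IS=1 RO=2 EX=3 WR=4
I2: IS=2 RO=3 EX=11 WR=12
I3: IS=13 RO=14 EX=16 WR=17  [WAW R5: wait I2 write@12]
I4: IS=14 RO=18 EX=19 WR=20  [RAW R5: wait I3 write@17]
I5: IS=21 RO=22 EX=23 WR=24  [struct: INT busy until I4 writes@20]
I6: IS=22 RO=23 EX=25 WR=26
I7: IS=27 RO=28 EX=36 WR=37  [WAW R1: wait I6 write@26]

cycle = 24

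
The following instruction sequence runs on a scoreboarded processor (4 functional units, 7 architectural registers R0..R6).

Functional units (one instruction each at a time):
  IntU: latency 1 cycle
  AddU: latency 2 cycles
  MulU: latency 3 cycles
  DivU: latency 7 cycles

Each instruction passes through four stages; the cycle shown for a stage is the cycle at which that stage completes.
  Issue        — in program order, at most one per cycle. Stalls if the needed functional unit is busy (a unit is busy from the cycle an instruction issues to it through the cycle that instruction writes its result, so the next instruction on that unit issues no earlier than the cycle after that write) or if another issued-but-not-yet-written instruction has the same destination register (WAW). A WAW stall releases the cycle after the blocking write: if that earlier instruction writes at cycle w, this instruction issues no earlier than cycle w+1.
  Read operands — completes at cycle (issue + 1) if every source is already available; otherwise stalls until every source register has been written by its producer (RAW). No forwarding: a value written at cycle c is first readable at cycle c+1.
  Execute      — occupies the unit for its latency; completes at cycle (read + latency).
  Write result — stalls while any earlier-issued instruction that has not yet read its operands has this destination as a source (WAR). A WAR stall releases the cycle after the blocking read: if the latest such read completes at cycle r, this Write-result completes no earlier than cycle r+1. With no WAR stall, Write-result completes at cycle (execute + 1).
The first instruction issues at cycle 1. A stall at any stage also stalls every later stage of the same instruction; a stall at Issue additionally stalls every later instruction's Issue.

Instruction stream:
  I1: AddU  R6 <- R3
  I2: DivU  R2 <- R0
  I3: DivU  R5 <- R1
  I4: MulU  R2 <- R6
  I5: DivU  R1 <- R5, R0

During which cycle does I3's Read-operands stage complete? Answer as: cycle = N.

[I1] 1/2/4/5
[I2] 2/3/10/11
[I3] 12/13/20/21  (struct: DivU busy until I2 writes@11)
[I4] 13/14/17/18
[I5] 22/23/30/31  (struct: DivU busy until I3 writes@21)

cycle = 13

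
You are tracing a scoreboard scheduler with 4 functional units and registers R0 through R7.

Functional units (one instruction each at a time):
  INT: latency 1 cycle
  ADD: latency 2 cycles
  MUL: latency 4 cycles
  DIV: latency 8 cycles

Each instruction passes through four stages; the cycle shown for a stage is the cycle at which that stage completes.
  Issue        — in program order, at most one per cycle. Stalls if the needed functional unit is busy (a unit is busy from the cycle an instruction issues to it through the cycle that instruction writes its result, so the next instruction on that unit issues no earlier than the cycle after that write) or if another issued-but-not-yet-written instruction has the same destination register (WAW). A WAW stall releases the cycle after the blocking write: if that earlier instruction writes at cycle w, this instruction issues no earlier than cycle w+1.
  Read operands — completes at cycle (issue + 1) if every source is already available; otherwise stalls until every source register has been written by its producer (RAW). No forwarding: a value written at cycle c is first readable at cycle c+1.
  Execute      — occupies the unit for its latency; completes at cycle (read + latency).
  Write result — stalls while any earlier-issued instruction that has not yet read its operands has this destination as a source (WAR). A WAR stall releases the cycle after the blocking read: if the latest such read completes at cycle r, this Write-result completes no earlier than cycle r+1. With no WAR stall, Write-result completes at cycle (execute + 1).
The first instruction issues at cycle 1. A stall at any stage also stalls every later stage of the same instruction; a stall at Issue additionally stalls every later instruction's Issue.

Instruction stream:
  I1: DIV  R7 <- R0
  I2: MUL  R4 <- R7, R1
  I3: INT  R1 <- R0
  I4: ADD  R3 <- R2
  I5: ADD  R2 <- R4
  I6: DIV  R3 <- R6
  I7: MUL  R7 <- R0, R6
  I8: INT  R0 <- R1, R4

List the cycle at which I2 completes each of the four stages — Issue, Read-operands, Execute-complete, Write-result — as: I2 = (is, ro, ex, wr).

I2 = (2, 12, 16, 17)

1) issue 1, read 2, done 10, write 11
2) issue 2, read 12, done 16, write 17  <RAW R7: wait I1 write@11>
3) issue 3, read 4, done 5, write 13  <WAR R1: wait I2 read@12>
4) issue 4, read 5, done 7, write 8
5) issue 9, read 18, done 20, write 21  <struct: ADD busy until I4 writes@8 / RAW R4: wait I2 write@17>
6) issue 12, read 13, done 21, write 22  <struct: DIV busy until I1 writes@11>
7) issue 18, read 19, done 23, write 24  <struct: MUL busy until I2 writes@17>
8) issue 19, read 20, done 21, write 22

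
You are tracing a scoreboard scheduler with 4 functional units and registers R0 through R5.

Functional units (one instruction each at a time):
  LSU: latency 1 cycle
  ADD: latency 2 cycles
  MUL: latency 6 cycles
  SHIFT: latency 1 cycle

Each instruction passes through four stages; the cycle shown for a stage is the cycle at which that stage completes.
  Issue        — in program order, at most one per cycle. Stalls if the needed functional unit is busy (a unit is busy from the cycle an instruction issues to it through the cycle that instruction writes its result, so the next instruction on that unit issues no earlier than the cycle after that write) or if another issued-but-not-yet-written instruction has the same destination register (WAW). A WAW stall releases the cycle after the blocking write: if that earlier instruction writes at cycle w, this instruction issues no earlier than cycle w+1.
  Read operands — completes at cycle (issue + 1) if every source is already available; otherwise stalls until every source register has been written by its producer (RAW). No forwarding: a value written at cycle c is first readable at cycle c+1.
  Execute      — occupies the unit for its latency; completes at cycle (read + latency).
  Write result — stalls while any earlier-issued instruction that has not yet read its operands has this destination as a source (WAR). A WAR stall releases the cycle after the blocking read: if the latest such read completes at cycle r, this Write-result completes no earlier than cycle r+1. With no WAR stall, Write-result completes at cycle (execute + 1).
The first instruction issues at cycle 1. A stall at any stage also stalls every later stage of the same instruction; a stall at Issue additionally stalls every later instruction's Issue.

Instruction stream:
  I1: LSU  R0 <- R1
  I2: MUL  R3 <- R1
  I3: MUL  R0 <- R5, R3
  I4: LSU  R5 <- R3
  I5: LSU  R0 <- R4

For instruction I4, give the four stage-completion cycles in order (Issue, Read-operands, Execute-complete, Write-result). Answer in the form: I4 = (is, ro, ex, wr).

I4 = (12, 13, 14, 15)

I1 -> (1, 2, 3, 4)
I2 -> (2, 3, 9, 10)
I3 -> (11, 12, 18, 19)  // struct: MUL busy until I2 writes@10
I4 -> (12, 13, 14, 15)
I5 -> (20, 21, 22, 23)  // WAW R0: wait I3 write@19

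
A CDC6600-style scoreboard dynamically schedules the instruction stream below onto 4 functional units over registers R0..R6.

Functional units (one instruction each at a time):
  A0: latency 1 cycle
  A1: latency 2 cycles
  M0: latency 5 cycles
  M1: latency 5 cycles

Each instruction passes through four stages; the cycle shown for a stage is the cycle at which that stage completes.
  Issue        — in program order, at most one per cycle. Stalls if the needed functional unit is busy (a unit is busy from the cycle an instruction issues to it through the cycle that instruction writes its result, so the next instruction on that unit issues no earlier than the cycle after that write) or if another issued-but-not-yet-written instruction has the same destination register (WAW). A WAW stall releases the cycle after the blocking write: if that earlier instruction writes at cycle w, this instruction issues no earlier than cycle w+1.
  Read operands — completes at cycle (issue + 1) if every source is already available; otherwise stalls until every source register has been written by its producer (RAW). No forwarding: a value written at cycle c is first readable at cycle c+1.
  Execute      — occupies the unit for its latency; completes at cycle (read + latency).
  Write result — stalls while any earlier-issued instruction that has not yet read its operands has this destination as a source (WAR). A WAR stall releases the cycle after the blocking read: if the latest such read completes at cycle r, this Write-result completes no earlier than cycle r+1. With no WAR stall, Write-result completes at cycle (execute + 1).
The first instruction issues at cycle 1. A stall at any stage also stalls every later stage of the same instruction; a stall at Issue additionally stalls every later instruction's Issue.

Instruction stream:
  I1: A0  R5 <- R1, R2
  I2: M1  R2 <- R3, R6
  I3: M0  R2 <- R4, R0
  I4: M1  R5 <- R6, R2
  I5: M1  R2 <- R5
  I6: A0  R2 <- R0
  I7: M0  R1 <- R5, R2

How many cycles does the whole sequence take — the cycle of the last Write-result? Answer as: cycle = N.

cycle = 43

t=1  issue I1 (A0)
t=2  I1 read-ops · issue I2 (M1)
t=3  I1 finished on A0 · I2 read-ops
t=4  I1→R5
t=8  I2 finished on M1
t=9  I2→R2
t=10  issue I3 (M0)
t=11  I3 read-ops · issue I4 (M1)
t=16  I3 finished on M0
t=17  I3→R2
t=18  I4 read-ops
t=23  I4 finished on M1
t=24  I4→R5
t=25  issue I5 (M1)
t=26  I5 read-ops
t=31  I5 finished on M1
t=32  I5→R2
t=33  issue I6 (A0)
t=34  I6 read-ops · issue I7 (M0)
t=35  I6 finished on A0
t=36  I6→R2
t=37  I7 read-ops
t=42  I7 finished on M0
t=43  I7→R1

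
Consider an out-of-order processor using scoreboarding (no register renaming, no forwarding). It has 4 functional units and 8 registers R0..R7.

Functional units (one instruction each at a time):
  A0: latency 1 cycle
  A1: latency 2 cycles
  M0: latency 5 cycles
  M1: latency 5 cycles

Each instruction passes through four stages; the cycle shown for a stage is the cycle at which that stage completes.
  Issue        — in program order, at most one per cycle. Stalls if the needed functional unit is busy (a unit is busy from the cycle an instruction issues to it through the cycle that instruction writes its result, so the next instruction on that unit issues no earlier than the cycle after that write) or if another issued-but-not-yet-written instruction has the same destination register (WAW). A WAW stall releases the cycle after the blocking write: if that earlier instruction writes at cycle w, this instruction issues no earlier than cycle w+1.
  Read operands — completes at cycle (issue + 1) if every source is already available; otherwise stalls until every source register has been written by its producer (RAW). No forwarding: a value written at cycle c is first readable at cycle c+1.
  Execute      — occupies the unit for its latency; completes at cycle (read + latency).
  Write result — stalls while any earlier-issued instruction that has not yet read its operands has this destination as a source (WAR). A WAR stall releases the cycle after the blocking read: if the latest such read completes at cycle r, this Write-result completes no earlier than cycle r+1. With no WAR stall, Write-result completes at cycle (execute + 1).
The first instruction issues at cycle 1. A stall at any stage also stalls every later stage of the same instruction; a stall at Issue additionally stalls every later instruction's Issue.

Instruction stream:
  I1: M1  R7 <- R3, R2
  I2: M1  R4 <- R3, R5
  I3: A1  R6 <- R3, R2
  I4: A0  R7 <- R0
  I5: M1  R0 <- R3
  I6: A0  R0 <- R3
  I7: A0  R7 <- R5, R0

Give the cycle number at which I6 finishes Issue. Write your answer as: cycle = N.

I1  is:1  ro:2  ex:7  wr:8
I2  is:9  ro:10  ex:15  wr:16  — struct: M1 busy until I1 writes@8
I3  is:10  ro:11  ex:13  wr:14
I4  is:11  ro:12  ex:13  wr:14
I5  is:17  ro:18  ex:23  wr:24  — struct: M1 busy until I2 writes@16
I6  is:25  ro:26  ex:27  wr:28  — WAW R0: wait I5 write@24
I7  is:29  ro:30  ex:31  wr:32  — struct: A0 busy until I6 writes@28

cycle = 25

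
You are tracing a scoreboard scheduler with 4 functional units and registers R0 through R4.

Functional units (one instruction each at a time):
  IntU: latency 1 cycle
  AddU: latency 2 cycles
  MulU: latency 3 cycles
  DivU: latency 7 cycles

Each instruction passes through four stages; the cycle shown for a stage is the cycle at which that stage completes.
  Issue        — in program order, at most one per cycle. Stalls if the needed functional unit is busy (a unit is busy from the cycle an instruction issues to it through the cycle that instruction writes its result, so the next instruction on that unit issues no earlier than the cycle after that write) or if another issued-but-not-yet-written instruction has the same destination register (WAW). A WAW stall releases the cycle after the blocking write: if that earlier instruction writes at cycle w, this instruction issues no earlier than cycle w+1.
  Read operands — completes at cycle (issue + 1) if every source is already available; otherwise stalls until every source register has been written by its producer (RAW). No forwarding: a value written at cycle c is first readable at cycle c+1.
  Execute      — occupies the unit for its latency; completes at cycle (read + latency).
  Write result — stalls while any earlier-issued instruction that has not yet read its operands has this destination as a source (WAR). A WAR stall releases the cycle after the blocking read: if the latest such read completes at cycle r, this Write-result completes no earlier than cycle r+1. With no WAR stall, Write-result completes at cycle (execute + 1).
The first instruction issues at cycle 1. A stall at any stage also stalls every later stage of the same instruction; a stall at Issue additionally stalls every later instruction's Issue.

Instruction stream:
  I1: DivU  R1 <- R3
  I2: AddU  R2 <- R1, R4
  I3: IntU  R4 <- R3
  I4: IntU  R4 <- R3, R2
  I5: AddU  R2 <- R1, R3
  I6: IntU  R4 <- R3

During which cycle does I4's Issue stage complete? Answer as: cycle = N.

cycle = 13

t=1  I1→DivU
t=2  I1 RO · I2→AddU
t=3  I3→IntU
t=4  I3 RO
t=5  I3 EX
t=9  I1 EX
t=10  I1 WR R1
t=11  I2 RO
t=12  I3 WR R4
t=13  I2 EX · I4→IntU
t=14  I2 WR R2
t=15  I4 RO · I5→AddU
t=16  I4 EX · I5 RO
t=17  I4 WR R4
t=18  I5 EX · I6→IntU
t=19  I5 WR R2 · I6 RO
t=20  I6 EX
t=21  I6 WR R4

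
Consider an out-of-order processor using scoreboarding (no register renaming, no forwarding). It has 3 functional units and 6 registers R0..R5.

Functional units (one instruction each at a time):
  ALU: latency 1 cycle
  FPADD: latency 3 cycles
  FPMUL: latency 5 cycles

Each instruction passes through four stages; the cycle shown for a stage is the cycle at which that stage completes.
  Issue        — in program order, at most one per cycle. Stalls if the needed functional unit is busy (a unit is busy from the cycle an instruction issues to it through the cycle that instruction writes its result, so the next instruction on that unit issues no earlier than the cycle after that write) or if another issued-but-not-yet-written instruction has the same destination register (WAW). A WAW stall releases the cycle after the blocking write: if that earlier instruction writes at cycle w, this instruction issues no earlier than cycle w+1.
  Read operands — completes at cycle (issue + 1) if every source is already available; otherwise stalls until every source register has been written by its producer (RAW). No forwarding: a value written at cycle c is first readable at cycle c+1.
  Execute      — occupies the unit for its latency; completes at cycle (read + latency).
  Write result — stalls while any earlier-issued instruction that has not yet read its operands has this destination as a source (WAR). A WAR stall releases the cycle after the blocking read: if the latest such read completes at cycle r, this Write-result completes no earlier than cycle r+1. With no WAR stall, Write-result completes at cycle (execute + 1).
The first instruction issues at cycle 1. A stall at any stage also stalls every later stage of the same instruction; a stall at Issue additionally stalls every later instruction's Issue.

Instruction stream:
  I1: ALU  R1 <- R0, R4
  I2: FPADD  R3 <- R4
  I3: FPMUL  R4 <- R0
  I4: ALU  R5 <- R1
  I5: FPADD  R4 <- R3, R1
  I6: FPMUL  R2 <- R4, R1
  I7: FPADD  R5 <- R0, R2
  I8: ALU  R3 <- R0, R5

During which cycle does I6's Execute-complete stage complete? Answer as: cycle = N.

cycle 1: I1 dispatched to ALU
cycle 2: I1 operands ready, I2 dispatched to FPADD
cycle 3: I1 complete, I2 operands ready, I3 dispatched to FPMUL
cycle 4: R1←I1, I3 operands ready
cycle 5: I4 dispatched to ALU
cycle 6: I2 complete, I4 operands ready
cycle 7: R3←I2, I4 complete
cycle 8: R5←I4
cycle 9: I3 complete
cycle 10: R4←I3
cycle 11: I5 dispatched to FPADD
cycle 12: I5 operands ready, I6 dispatched to FPMUL
cycle 15: I5 complete
cycle 16: R4←I5
cycle 17: I6 operands ready, I7 dispatched to FPADD
cycle 18: I8 dispatched to ALU
cycle 22: I6 complete
cycle 23: R2←I6
cycle 24: I7 operands ready
cycle 27: I7 complete
cycle 28: R5←I7
cycle 29: I8 operands ready
cycle 30: I8 complete
cycle 31: R3←I8

cycle = 22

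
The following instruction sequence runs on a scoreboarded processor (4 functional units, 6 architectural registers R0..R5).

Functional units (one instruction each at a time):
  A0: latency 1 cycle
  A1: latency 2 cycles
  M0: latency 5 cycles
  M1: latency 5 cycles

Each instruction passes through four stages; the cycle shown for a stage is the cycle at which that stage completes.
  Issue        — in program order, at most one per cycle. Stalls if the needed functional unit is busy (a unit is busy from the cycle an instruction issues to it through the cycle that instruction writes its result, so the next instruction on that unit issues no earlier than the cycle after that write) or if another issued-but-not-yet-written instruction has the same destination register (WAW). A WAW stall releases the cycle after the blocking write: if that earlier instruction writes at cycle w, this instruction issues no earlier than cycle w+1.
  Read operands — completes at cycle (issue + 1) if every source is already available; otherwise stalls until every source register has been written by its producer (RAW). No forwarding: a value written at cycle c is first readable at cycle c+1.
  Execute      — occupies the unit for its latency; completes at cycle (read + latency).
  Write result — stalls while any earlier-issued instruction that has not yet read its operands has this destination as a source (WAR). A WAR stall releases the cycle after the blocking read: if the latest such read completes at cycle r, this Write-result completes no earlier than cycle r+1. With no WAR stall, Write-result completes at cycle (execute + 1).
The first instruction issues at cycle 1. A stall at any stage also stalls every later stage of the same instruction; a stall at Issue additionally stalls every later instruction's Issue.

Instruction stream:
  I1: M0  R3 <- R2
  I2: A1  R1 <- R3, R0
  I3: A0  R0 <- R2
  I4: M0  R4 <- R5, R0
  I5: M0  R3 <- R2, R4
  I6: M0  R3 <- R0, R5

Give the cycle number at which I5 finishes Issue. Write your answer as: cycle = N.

cycle = 18

  I1 | 1 | 2 | 7 | 8
  I2 | 2 | 9 | 11 | 12   RAW R3: wait I1 write@8
  I3 | 3 | 4 | 5 | 10   WAR R0: wait I2 read@9
  I4 | 9 | 11 | 16 | 17   struct: M0 busy until I1 writes@8 · RAW R0: wait I3 write@10
  I5 | 18 | 19 | 24 | 25   struct: M0 busy until I4 writes@17
  I6 | 26 | 27 | 32 | 33   struct: M0 busy until I5 writes@25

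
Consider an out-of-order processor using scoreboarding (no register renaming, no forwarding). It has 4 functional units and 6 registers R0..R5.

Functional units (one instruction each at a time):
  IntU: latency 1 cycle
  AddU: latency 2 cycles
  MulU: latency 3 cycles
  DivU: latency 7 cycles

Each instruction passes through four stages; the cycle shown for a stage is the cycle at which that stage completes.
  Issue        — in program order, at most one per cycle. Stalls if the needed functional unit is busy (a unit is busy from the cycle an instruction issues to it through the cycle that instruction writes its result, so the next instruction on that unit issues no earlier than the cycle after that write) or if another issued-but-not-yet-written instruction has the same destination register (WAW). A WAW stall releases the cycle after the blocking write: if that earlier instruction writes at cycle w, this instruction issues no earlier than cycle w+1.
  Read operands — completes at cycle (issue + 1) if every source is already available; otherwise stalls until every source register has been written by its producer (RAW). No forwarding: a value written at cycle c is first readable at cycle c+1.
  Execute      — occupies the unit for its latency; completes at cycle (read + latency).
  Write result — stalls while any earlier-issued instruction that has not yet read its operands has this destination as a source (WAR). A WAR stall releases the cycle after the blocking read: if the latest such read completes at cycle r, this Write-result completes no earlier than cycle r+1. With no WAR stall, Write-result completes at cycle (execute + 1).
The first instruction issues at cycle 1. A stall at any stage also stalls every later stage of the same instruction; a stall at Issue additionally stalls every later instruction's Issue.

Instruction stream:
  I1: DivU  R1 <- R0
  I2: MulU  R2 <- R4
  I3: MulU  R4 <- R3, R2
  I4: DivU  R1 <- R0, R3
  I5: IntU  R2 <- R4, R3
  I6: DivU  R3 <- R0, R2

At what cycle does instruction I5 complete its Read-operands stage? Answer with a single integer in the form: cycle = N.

c1: issue I1 (DivU)
c2: I1 read-ops · issue I2 (MulU)
c3: I2 read-ops
c6: I2 finished on MulU
c7: I2→R2
c8: issue I3 (MulU)
c9: I1 finished on DivU · I3 read-ops
c10: I1→R1
c11: issue I4 (DivU)
c12: I3 finished on MulU · I4 read-ops · issue I5 (IntU)
c13: I3→R4
c14: I5 read-ops
c15: I5 finished on IntU
c16: I5→R2
c19: I4 finished on DivU
c20: I4→R1
c21: issue I6 (DivU)
c22: I6 read-ops
c29: I6 finished on DivU
c30: I6→R3

cycle = 14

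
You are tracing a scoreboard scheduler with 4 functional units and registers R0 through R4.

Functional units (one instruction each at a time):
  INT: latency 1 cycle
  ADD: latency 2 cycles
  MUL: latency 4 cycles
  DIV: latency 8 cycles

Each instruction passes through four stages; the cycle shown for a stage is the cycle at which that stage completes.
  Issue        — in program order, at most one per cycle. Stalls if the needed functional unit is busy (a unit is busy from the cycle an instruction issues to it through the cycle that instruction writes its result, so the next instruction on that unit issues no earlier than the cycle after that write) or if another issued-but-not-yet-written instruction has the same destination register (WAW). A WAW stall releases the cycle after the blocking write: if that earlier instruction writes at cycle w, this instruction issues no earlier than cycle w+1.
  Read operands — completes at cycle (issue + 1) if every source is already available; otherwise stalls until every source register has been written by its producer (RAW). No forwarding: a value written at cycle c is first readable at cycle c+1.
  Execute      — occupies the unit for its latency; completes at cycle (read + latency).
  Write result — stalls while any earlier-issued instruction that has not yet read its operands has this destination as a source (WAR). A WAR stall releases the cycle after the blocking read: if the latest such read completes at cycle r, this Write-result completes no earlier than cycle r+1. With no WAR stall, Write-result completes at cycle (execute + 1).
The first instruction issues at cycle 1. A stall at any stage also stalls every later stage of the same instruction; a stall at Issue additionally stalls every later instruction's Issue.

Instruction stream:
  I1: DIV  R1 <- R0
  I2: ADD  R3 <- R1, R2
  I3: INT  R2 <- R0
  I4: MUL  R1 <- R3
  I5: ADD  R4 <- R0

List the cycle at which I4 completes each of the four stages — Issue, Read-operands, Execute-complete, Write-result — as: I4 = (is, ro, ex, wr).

[I1] 1/2/10/11
[I2] 2/12/14/15  (RAW R1: wait I1 write@11)
[I3] 3/4/5/13  (WAR R2: wait I2 read@12)
[I4] 12/16/20/21  (WAW R1: wait I1 write@11; RAW R3: wait I2 write@15)
[I5] 16/17/19/20  (struct: ADD busy until I2 writes@15)

I4 = (12, 16, 20, 21)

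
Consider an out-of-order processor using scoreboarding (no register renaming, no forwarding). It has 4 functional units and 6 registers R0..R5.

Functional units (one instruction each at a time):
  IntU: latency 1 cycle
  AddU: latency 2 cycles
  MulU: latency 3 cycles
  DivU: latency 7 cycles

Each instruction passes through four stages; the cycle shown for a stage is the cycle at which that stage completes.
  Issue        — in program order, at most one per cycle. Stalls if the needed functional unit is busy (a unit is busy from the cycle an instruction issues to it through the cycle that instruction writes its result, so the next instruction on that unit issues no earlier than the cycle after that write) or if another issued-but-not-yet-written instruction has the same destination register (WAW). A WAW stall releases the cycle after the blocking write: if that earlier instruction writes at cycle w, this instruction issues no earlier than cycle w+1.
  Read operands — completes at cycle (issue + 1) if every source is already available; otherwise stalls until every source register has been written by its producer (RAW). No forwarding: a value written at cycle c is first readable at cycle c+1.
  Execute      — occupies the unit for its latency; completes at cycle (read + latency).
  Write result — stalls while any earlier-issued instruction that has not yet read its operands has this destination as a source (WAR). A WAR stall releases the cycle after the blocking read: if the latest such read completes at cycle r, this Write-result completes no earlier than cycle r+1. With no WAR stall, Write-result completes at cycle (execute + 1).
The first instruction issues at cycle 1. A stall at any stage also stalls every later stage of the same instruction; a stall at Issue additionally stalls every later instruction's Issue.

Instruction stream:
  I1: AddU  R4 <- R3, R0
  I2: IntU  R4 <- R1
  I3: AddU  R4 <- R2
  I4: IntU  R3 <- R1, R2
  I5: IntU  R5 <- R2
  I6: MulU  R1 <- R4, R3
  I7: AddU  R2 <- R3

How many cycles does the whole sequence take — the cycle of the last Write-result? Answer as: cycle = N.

  I1 | 1 | 2 | 4 | 5
  I2 | 6 | 7 | 8 | 9   WAW R4: wait I1 write@5
  I3 | 10 | 11 | 13 | 14   WAW R4: wait I2 write@9
  I4 | 11 | 12 | 13 | 14
  I5 | 15 | 16 | 17 | 18   struct: IntU busy until I4 writes@14
  I6 | 16 | 17 | 20 | 21
  I7 | 17 | 18 | 20 | 21

cycle = 21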